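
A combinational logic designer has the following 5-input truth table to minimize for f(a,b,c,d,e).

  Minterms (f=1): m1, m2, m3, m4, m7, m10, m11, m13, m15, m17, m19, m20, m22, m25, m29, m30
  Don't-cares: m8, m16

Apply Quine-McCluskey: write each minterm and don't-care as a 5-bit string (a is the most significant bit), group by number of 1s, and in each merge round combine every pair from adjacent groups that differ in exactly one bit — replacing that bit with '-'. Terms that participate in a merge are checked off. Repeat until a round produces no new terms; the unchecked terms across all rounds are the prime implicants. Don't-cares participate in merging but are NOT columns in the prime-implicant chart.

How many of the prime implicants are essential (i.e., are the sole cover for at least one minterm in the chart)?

5

[col 0] 00001*, 00010*, 00011*, 00100*, 00111*, 01000*, 01010*, 01011*, 01101*, 01111*, 10000*, 10001*, 10011*, 10100*, 10110*, 11001*, 11101*, 11110*
[col 1] -0001*, -0011*, -0100, -1101, 0-010*, 0-011*, 0-111*, 00-11*, 000-1*, 0001-*, 01-11*, 010-0, 0101-*, 011-1, 1-001, 1-110, 10-00, 100-1*, 1000-, 101-0, 11-01
[col 2] -00-1, 0--11, 0-01-
Prime implicants: -00-1, -0100, -1101, 0--11, 0-01-, 010-0, 011-1, 1-001, 1-110, 10-00, 1000-, 101-0, 11-01
PI chart (minterm → PIs covering it):
  1 | -00-1  (sole → essential)
  2 | 0-01-  (sole → essential)
  3 | -00-1,0--11,0-01-
  4 | -0100  (sole → essential)
  7 | 0--11  (sole → essential)
  10 | 0-01-,010-0
  11 | 0--11,0-01-
  13 | -1101,011-1
  15 | 0--11,011-1
  17 | -00-1,1-001,1000-
  19 | -00-1  (sole → essential)
  20 | -0100,10-00,101-0
  22 | 1-110,101-0
  25 | 1-001,11-01
  29 | -1101,11-01
  30 | 1-110  (sole → essential)
Essential prime implicants: -00-1, -0100, 0--11, 0-01-, 1-110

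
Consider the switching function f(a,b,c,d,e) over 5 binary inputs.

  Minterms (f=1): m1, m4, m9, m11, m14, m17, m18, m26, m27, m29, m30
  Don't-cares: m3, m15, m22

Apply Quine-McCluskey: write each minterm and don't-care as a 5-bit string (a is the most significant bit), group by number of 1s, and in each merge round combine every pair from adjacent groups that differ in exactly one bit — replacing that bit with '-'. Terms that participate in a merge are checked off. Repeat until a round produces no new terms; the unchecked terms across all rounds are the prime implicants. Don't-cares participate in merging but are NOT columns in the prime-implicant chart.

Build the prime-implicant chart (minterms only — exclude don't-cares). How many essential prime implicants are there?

5

size-2^0 implicants → 00001(✓)  00011(✓)  00100  01001(✓)  01011(✓)  01110(✓)  01111(✓)  10001(✓)  10010(✓)  10110(✓)  11010(✓)  11011(✓)  11101  11110(✓)
size-2^1 implicants → -0001  -1011  -1110  0-001(✓)  0-011(✓)  000-1(✓)  01-11  010-1(✓)  0111-  1-010(✓)  1-110(✓)  10-10(✓)  11-10(✓)  1101-
size-2^2 implicants → 0-0-1  1--10
Unchecked terms (primes): -0001, -1011, -1110, 0-0-1, 00100, 01-11, 0111-, 1--10, 1101-, 11101
Minterm coverage:
  m1 ⊆ -0001,0-0-1
  m4 ⊆ 00100 [E]
  m9 ⊆ 0-0-1 [E]
  m11 ⊆ -1011,0-0-1,01-11
  m14 ⊆ -1110,0111-
  m17 ⊆ -0001 [E]
  m18 ⊆ 1--10 [E]
  m26 ⊆ 1--10,1101-
  m27 ⊆ -1011,1101-
  m29 ⊆ 11101 [E]
  m30 ⊆ -1110,1--10
E = {-0001, 0-0-1, 00100, 1--10, 11101}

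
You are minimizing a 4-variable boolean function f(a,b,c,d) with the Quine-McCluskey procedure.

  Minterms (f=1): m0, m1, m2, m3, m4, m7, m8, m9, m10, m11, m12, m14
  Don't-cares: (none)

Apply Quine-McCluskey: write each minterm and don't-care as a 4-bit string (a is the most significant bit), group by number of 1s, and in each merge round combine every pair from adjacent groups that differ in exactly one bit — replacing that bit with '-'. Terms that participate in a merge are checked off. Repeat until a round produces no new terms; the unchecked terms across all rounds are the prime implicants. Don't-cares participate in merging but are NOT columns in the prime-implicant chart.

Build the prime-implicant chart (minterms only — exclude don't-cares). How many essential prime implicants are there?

Round 0: 0000✓ 0001✓ 0010✓ 0011✓ 0100✓ 0111✓ 1000✓ 1001✓ 1010✓ 1011✓ 1100✓ 1110✓
Round 1: -000✓ -001✓ -010✓ -011✓ -100✓ 0-00✓ 0-11 00-0✓ 00-1✓ 000-✓ 001-✓ 1-00✓ 1-10✓ 10-0✓ 10-1✓ 100-✓ 101-✓ 11-0✓
Round 2: --00 -0-0✓ -0-1✓ -00-✓ -01-✓ 00--✓ 1--0 10--✓
Round 3: -0--
PIs = {--00, -0--, 0-11, 1--0}
Coverage chart:
  m0: --00,-0--
  m1: -0-- ←essential
  m2: -0-- ←essential
  m3: -0--,0-11
  m4: --00 ←essential
  m7: 0-11 ←essential
  m8: --00,-0--,1--0
  m9: -0-- ←essential
  m10: -0--,1--0
  m11: -0-- ←essential
  m12: --00,1--0
  m14: 1--0 ←essential
Essential: --00, -0--, 0-11, 1--0

4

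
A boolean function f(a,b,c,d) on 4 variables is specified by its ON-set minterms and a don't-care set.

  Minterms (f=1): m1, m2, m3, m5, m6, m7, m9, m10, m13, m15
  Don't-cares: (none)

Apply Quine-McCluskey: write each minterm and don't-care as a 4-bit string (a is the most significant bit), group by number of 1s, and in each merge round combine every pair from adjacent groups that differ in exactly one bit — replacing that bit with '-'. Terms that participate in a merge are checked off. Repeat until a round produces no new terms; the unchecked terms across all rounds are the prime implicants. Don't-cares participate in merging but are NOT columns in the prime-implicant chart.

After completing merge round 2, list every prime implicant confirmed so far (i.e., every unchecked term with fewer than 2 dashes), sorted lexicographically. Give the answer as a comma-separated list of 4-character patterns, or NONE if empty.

-010

[col 0] 0001*, 0010*, 0011*, 0101*, 0110*, 0111*, 1001*, 1010*, 1101*, 1111*
[col 1] -001*, -010, -101*, -111*, 0-01*, 0-10*, 0-11*, 00-1*, 001-*, 01-1*, 011-*, 1-01*, 11-1*
[col 2] --01, -1-1, 0--1, 0-1-
Prime implicants: --01, -010, -1-1, 0--1, 0-1-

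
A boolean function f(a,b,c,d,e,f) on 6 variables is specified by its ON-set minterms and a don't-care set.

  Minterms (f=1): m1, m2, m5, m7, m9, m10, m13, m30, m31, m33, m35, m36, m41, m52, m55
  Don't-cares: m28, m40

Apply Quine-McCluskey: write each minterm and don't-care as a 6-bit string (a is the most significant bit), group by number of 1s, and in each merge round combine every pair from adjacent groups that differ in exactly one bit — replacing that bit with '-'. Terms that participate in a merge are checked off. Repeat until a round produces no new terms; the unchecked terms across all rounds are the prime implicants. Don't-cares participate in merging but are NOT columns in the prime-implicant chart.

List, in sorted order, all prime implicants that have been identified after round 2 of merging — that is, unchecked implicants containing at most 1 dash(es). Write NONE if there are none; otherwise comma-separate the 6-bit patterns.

size-2^0 implicants → 000001(✓)  000010(✓)  000101(✓)  000111(✓)  001001(✓)  001010(✓)  001101(✓)  011100(✓)  011110(✓)  011111(✓)  100001(✓)  100011(✓)  100100(✓)  101000(✓)  101001(✓)  110100(✓)  110111
size-2^1 implicants → -00001(✓)  -01001(✓)  00-001(✓)  00-010  00-101(✓)  000-01(✓)  0001-1  001-01(✓)  0111-0  01111-  1-0100  10-001(✓)  1000-1  10100-
size-2^2 implicants → -0-001  00--01
Unchecked terms (primes): -0-001, 00--01, 00-010, 0001-1, 0111-0, 01111-, 1-0100, 1000-1, 10100-, 110111

00-010, 0001-1, 0111-0, 01111-, 1-0100, 1000-1, 10100-, 110111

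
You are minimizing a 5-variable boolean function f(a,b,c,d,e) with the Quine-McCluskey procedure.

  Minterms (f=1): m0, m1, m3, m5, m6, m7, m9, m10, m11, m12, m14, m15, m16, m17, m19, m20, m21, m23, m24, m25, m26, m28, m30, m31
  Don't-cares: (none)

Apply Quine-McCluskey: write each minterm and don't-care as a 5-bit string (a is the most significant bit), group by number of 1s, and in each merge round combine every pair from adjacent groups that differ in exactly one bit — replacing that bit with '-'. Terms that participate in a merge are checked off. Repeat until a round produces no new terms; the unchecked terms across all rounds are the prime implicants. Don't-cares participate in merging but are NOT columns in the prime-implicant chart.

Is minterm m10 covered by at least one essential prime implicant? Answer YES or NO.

NO

size-2^0 implicants → 00000(✓)  00001(✓)  00011(✓)  00101(✓)  00110(✓)  00111(✓)  01001(✓)  01010(✓)  01011(✓)  01100(✓)  01110(✓)  01111(✓)  10000(✓)  10001(✓)  10011(✓)  10100(✓)  10101(✓)  10111(✓)  11000(✓)  11001(✓)  11010(✓)  11100(✓)  11110(✓)  11111(✓)
size-2^1 implicants → -0000(✓)  -0001(✓)  -0011(✓)  -0101(✓)  -0111(✓)  -1001(✓)  -1010(✓)  -1100(✓)  -1110(✓)  -1111(✓)  0-001(✓)  0-011(✓)  0-110(✓)  0-111(✓)  00-01(✓)  00-11(✓)  000-1(✓)  0000-(✓)  001-1(✓)  0011-(✓)  01-10(✓)  01-11(✓)  010-1(✓)  0101-(✓)  011-0(✓)  0111-(✓)  1-000(✓)  1-001(✓)  1-100(✓)  1-111(✓)  10-00(✓)  10-01(✓)  10-11(✓)  100-1(✓)  1000-(✓)  101-1(✓)  1010-(✓)  11-00(✓)  11-10(✓)  110-0(✓)  1100-(✓)  111-0(✓)  1111-(✓)
size-2^2 implicants → --001  --111  -0-01(✓)  -0-11(✓)  -00-1(✓)  -000-  -01-1(✓)  -1-10  -11-0  -111-  0--11  0-0-1  0-11-  00--1(✓)  01-1-  1--00  1-00-  10--1(✓)  10-0-  11--0
size-2^3 implicants → -0--1
Unchecked terms (primes): --001, --111, -0--1, -000-, -1-10, -11-0, -111-, 0--11, 0-0-1, 0-11-, 01-1-, 1--00, 1-00-, 10-0-, 11--0
Minterm coverage:
  m0 ⊆ -000- [E]
  m1 ⊆ --001,-0--1,-000-,0-0-1
  m3 ⊆ -0--1,0--11,0-0-1
  m5 ⊆ -0--1 [E]
  m6 ⊆ 0-11- [E]
  m7 ⊆ --111,-0--1,0--11,0-11-
  m9 ⊆ --001,0-0-1
  m10 ⊆ -1-10,01-1-
  m11 ⊆ 0--11,0-0-1,01-1-
  m12 ⊆ -11-0 [E]
  m14 ⊆ -1-10,-11-0,-111-,0-11-,01-1-
  m15 ⊆ --111,-111-,0--11,0-11-,01-1-
  m16 ⊆ -000-,1--00,1-00-,10-0-
  m17 ⊆ --001,-0--1,-000-,1-00-,10-0-
  m19 ⊆ -0--1 [E]
  m20 ⊆ 1--00,10-0-
  m21 ⊆ -0--1,10-0-
  m23 ⊆ --111,-0--1
  m24 ⊆ 1--00,1-00-,11--0
  m25 ⊆ --001,1-00-
  m26 ⊆ -1-10,11--0
  m28 ⊆ -11-0,1--00,11--0
  m30 ⊆ -1-10,-11-0,-111-,11--0
  m31 ⊆ --111,-111-
E = {-0--1, -000-, -11-0, 0-11-}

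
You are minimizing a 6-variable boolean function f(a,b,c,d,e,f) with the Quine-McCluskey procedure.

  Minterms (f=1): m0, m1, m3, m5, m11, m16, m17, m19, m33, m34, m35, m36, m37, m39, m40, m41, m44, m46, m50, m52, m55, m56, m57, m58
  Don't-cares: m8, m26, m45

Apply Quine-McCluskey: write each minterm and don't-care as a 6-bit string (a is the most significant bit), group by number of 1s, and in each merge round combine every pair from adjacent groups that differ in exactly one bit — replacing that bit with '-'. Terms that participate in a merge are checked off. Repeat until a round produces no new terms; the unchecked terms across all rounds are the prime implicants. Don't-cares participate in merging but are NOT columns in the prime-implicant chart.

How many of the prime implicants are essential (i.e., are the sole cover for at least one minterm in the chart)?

size-2^0 implicants → 000000(✓)  000001(✓)  000011(✓)  000101(✓)  001000(✓)  001011(✓)  010000(✓)  010001(✓)  010011(✓)  011010(✓)  100001(✓)  100010(✓)  100011(✓)  100100(✓)  100101(✓)  100111(✓)  101000(✓)  101001(✓)  101100(✓)  101101(✓)  101110(✓)  110010(✓)  110100(✓)  110111(✓)  111000(✓)  111001(✓)  111010(✓)
size-2^1 implicants → -00001(✓)  -00011(✓)  -00101(✓)  -01000  -11010  0-0000(✓)  0-0001(✓)  0-0011(✓)  00-000  00-011  000-01(✓)  0000-1(✓)  00000-(✓)  0100-1(✓)  01000-(✓)  1-0010  1-0100  1-0111  1-1000(✓)  1-1001(✓)  10-001(✓)  10-100(✓)  10-101(✓)  100-01(✓)  100-11(✓)  1000-1(✓)  10001-  1001-1(✓)  10010-(✓)  101-00(✓)  101-01(✓)  10100-(✓)  1011-0  10110-(✓)  11-010  1110-0  11100-(✓)
size-2^2 implicants → -00-01  -000-1  0-00-1  0-000-  1-100-  10--01  10-10-  100--1  101-0-
Unchecked terms (primes): -00-01, -000-1, -01000, -11010, 0-00-1, 0-000-, 00-000, 00-011, 1-0010, 1-0100, 1-0111, 1-100-, 10--01, 10-10-, 100--1, 10001-, 101-0-, 1011-0, 11-010, 1110-0
Minterm coverage:
  m0 ⊆ 0-000-,00-000
  m1 ⊆ -00-01,-000-1,0-00-1,0-000-
  m3 ⊆ -000-1,0-00-1,00-011
  m5 ⊆ -00-01 [E]
  m11 ⊆ 00-011 [E]
  m16 ⊆ 0-000- [E]
  m17 ⊆ 0-00-1,0-000-
  m19 ⊆ 0-00-1 [E]
  m33 ⊆ -00-01,-000-1,10--01,100--1
  m34 ⊆ 1-0010,10001-
  m35 ⊆ -000-1,100--1,10001-
  m36 ⊆ 1-0100,10-10-
  m37 ⊆ -00-01,10--01,10-10-,100--1
  m39 ⊆ 1-0111,100--1
  m40 ⊆ -01000,1-100-,101-0-
  m41 ⊆ 1-100-,10--01,101-0-
  m44 ⊆ 10-10-,101-0-,1011-0
  m46 ⊆ 1011-0 [E]
  m50 ⊆ 1-0010,11-010
  m52 ⊆ 1-0100 [E]
  m55 ⊆ 1-0111 [E]
  m56 ⊆ 1-100-,1110-0
  m57 ⊆ 1-100- [E]
  m58 ⊆ -11010,11-010,1110-0
E = {-00-01, 0-00-1, 0-000-, 00-011, 1-0100, 1-0111, 1-100-, 1011-0}

8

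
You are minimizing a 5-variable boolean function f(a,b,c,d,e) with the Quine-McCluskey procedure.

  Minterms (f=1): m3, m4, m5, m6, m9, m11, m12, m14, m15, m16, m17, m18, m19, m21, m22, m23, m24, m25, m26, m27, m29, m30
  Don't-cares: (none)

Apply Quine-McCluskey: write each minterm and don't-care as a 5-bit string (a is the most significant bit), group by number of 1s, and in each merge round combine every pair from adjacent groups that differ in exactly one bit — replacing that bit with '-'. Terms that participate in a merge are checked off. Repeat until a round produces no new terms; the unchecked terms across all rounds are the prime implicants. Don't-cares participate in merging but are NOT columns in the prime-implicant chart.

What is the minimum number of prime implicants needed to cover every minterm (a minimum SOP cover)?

9

size-2^0 implicants → 00011(✓)  00100(✓)  00101(✓)  00110(✓)  01001(✓)  01011(✓)  01100(✓)  01110(✓)  01111(✓)  10000(✓)  10001(✓)  10010(✓)  10011(✓)  10101(✓)  10110(✓)  10111(✓)  11000(✓)  11001(✓)  11010(✓)  11011(✓)  11101(✓)  11110(✓)
size-2^1 implicants → -0011(✓)  -0101  -0110(✓)  -1001(✓)  -1011(✓)  -1110(✓)  0-011(✓)  0-100(✓)  0-110(✓)  001-0(✓)  0010-  01-11  010-1(✓)  011-0(✓)  0111-  1-000(✓)  1-001(✓)  1-010(✓)  1-011(✓)  1-101(✓)  1-110(✓)  10-01(✓)  10-10(✓)  10-11(✓)  100-0(✓)  100-1(✓)  1000-(✓)  1001-(✓)  101-1(✓)  1011-(✓)  11-01(✓)  11-10(✓)  110-0(✓)  110-1(✓)  1100-(✓)  1101-(✓)
size-2^2 implicants → --011  --110  -10-1  0-1-0  1--01  1--10  1-0-0(✓)  1-0-1(✓)  1-00-(✓)  1-01-(✓)  10--1  10-1-  100--(✓)  110--(✓)
size-2^3 implicants → 1-0--
Unchecked terms (primes): --011, --110, -0101, -10-1, 0-1-0, 0010-, 01-11, 0111-, 1--01, 1--10, 1-0--, 10--1, 10-1-
Minterm coverage:
  m3 ⊆ --011 [E]
  m4 ⊆ 0-1-0,0010-
  m5 ⊆ -0101,0010-
  m6 ⊆ --110,0-1-0
  m9 ⊆ -10-1 [E]
  m11 ⊆ --011,-10-1,01-11
  m12 ⊆ 0-1-0 [E]
  m14 ⊆ --110,0-1-0,0111-
  m15 ⊆ 01-11,0111-
  m16 ⊆ 1-0-- [E]
  m17 ⊆ 1--01,1-0--,10--1
  m18 ⊆ 1--10,1-0--,10-1-
  m19 ⊆ --011,1-0--,10--1,10-1-
  m21 ⊆ -0101,1--01,10--1
  m22 ⊆ --110,1--10,10-1-
  m23 ⊆ 10--1,10-1-
  m24 ⊆ 1-0-- [E]
  m25 ⊆ -10-1,1--01,1-0--
  m26 ⊆ 1--10,1-0--
  m27 ⊆ --011,-10-1,1-0--
  m29 ⊆ 1--01 [E]
  m30 ⊆ --110,1--10
E = {--011, -10-1, 0-1-0, 1--01, 1-0--}
Petrick residual → --110, -0101, 01-11, 10--1
Cover = c'de + cde' + b'cd'e + bc'e + a'ce' + a'bde + ad'e + ac' + ab'e  |cover|=9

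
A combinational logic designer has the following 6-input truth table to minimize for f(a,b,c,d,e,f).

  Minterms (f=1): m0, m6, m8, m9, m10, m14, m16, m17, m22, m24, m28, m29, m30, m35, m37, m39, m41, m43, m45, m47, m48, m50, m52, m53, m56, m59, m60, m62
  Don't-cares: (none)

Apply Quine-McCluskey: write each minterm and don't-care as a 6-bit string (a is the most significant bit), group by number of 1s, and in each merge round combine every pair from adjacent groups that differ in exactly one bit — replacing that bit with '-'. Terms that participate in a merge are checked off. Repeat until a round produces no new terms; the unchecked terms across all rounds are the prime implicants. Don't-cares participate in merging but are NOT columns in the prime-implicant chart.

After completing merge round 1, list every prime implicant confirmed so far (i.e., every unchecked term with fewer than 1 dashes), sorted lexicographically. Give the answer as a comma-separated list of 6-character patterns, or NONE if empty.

[col 0] 000000*, 000110*, 001000*, 001001*, 001010*, 001110*, 010000*, 010001*, 010110*, 011000*, 011100*, 011101*, 011110*, 100011*, 100101*, 100111*, 101001*, 101011*, 101101*, 101111*, 110000*, 110010*, 110100*, 110101*, 111000*, 111011*, 111100*, 111110*
[col 1] -01001, -10000*, -11000*, -11100*, -11110*, 0-0000*, 0-0110*, 0-1000*, 0-1110*, 00-000*, 00-110*, 001-10, 0010-0, 00100-, 01-000*, 01-110*, 01000-, 011-00*, 0111-0*, 01110-, 1-0101, 1-1011, 10-011*, 10-101*, 10-111*, 100-11*, 1001-1*, 101-01*, 101-11*, 1010-1*, 1011-1*, 11-000*, 11-100*, 110-00*, 1100-0, 11010-, 111-00*, 1111-0*
[col 2] -1-000, -11-00, -111-0, 0--000, 0--110, 10--11, 10-1-1, 101--1, 11--00
Prime implicants: -01001, -1-000, -11-00, -111-0, 0--000, 0--110, 001-10, 0010-0, 00100-, 01000-, 01110-, 1-0101, 1-1011, 10--11, 10-1-1, 101--1, 11--00, 1100-0, 11010-

NONE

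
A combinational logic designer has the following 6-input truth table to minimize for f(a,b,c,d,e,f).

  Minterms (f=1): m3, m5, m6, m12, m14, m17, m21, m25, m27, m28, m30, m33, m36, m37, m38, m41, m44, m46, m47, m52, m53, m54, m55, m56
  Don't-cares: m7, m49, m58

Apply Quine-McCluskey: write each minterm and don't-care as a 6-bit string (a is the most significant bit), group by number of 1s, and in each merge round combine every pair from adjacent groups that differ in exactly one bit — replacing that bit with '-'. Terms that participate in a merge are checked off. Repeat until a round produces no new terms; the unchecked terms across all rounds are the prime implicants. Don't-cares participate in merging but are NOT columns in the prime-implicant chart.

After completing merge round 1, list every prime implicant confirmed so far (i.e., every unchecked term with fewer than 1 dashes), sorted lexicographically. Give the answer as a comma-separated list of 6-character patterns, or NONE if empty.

[col 0] 000011*, 000101*, 000110*, 000111*, 001100*, 001110*, 010001*, 010101*, 011001*, 011011*, 011100*, 011110*, 100001*, 100100*, 100101*, 100110*, 101001*, 101100*, 101110*, 101111*, 110001*, 110100*, 110101*, 110110*, 110111*, 111000*, 111010*
[col 1] -00101*, -00110*, -01100*, -01110*, -10001*, -10101*, 0-0101*, 0-1100*, 0-1110*, 00-110*, 000-11, 0001-1, 00011-, 0011-0*, 01-001, 010-01*, 0110-1, 0111-0*, 1-0001*, 1-0100*, 1-0101*, 1-0110*, 10-001, 10-100*, 10-110*, 100-01*, 1001-0*, 10010-*, 1011-0*, 10111-, 110-01*, 1101-0*, 1101-1*, 11010-*, 11011-*, 1110-0
[col 2] --0101, -0-110, -011-0, -10-01, 0-11-0, 1-0-01, 1-01-0, 1-010-, 10-1-0, 1101--
Prime implicants: --0101, -0-110, -011-0, -10-01, 0-11-0, 000-11, 0001-1, 00011-, 01-001, 0110-1, 1-0-01, 1-01-0, 1-010-, 10-001, 10-1-0, 10111-, 1101--, 1110-0

NONE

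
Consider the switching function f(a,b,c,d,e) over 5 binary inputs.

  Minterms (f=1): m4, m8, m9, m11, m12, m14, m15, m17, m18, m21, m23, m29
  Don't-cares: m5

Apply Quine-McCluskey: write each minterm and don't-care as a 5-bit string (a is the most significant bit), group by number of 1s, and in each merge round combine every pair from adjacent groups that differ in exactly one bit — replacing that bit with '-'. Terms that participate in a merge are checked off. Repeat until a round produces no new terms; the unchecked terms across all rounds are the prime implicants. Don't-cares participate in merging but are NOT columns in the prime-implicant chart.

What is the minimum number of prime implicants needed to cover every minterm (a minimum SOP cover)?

8

Round 0: 00100✓ 00101✓ 01000✓ 01001✓ 01011✓ 01100✓ 01110✓ 01111✓ 10001✓ 10010 10101✓ 10111✓ 11101✓
Round 1: -0101 0-100 0010- 01-00 01-11 010-1 0100- 011-0 0111- 1-101 10-01 101-1
PIs = {-0101, 0-100, 0010-, 01-00, 01-11, 010-1, 0100-, 011-0, 0111-, 1-101, 10-01, 10010, 101-1}
Coverage chart:
  m4: 0-100,0010-
  m8: 01-00,0100-
  m9: 010-1,0100-
  m11: 01-11,010-1
  m12: 0-100,01-00,011-0
  m14: 011-0,0111-
  m15: 01-11,0111-
  m17: 10-01 ←essential
  m18: 10010 ←essential
  m21: -0101,1-101,10-01,101-1
  m23: 101-1 ←essential
  m29: 1-101 ←essential
Essential: 1-101, 10-01, 10010, 101-1
Petrick residual → 0-100, 01-00, 010-1, 0111-
Min cover (8 terms): a'cd'e' + a'bd'e' + a'bc'e + a'bcd + acd'e + ab'd'e + ab'c'de' + ab'ce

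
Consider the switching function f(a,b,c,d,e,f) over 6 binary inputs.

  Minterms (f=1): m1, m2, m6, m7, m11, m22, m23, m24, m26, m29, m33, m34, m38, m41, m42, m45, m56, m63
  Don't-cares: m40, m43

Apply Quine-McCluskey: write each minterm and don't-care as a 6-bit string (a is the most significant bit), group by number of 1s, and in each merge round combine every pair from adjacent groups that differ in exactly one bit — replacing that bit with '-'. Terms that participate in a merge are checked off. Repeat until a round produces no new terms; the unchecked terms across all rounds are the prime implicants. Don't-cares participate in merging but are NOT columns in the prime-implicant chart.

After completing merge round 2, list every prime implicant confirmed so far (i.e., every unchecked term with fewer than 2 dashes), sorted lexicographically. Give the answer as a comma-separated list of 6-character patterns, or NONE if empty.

-00001, -01011, -11000, 0110-0, 011101, 1-1000, 10-001, 10-010, 101-01, 111111

[col 0] 000001*, 000010*, 000110*, 000111*, 001011*, 010110*, 010111*, 011000*, 011010*, 011101, 100001*, 100010*, 100110*, 101000*, 101001*, 101010*, 101011*, 101101*, 111000*, 111111
[col 1] -00001, -00010*, -00110*, -01011, -11000, 0-0110*, 0-0111*, 000-10*, 00011-*, 01011-*, 0110-0, 1-1000, 10-001, 10-010, 100-10*, 101-01, 1010-0*, 1010-1*, 10100-*, 10101-*
[col 2] -00-10, 0-011-, 1010--
Prime implicants: -00-10, -00001, -01011, -11000, 0-011-, 0110-0, 011101, 1-1000, 10-001, 10-010, 101-01, 1010--, 111111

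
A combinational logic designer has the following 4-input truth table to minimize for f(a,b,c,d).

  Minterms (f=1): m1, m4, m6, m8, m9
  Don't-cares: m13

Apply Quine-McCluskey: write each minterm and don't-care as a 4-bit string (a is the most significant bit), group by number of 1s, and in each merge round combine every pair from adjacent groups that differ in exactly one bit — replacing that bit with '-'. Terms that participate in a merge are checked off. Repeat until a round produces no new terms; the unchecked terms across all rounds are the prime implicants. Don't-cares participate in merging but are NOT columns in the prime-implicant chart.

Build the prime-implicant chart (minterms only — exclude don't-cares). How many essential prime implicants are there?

3

[col 0] 0001*, 0100*, 0110*, 1000*, 1001*, 1101*
[col 1] -001, 01-0, 1-01, 100-
Prime implicants: -001, 01-0, 1-01, 100-
PI chart (minterm → PIs covering it):
  1 | -001  (sole → essential)
  4 | 01-0  (sole → essential)
  6 | 01-0  (sole → essential)
  8 | 100-  (sole → essential)
  9 | -001,1-01,100-
Essential prime implicants: -001, 01-0, 100-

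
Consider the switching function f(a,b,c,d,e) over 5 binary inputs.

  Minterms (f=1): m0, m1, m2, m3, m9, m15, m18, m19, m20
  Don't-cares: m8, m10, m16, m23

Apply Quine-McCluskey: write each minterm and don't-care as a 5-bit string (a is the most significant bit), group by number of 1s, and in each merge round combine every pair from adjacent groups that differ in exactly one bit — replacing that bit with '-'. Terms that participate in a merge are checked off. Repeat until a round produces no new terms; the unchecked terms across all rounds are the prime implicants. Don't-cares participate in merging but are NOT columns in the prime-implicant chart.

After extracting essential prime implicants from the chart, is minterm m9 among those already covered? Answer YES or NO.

size-2^0 implicants → 00000(✓)  00001(✓)  00010(✓)  00011(✓)  01000(✓)  01001(✓)  01010(✓)  01111  10000(✓)  10010(✓)  10011(✓)  10100(✓)  10111(✓)
size-2^1 implicants → -0000(✓)  -0010(✓)  -0011(✓)  0-000(✓)  0-001(✓)  0-010(✓)  000-0(✓)  000-1(✓)  0000-(✓)  0001-(✓)  010-0(✓)  0100-(✓)  10-00  10-11  100-0(✓)  1001-(✓)
size-2^2 implicants → -00-0  -001-  0-0-0  0-00-  000--
Unchecked terms (primes): -00-0, -001-, 0-0-0, 0-00-, 000--, 01111, 10-00, 10-11
Minterm coverage:
  m0 ⊆ -00-0,0-0-0,0-00-,000--
  m1 ⊆ 0-00-,000--
  m2 ⊆ -00-0,-001-,0-0-0,000--
  m3 ⊆ -001-,000--
  m9 ⊆ 0-00- [E]
  m15 ⊆ 01111 [E]
  m18 ⊆ -00-0,-001-
  m19 ⊆ -001-,10-11
  m20 ⊆ 10-00 [E]
E = {0-00-, 01111, 10-00}

YES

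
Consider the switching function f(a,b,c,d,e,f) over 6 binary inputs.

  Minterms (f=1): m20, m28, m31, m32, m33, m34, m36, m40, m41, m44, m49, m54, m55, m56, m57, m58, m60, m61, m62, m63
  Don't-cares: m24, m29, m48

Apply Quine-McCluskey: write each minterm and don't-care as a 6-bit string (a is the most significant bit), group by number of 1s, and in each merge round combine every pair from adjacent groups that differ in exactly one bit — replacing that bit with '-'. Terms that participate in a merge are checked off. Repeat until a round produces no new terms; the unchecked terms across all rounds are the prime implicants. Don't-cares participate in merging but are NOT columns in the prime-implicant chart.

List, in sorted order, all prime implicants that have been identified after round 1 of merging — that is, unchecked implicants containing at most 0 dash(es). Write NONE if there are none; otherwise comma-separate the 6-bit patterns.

NONE

Round 0: 010100✓ 011000✓ 011100✓ 011101✓ 011111✓ 100000✓ 100001✓ 100010✓ 100100✓ 101000✓ 101001✓ 101100✓ 110000✓ 110001✓ 110110✓ 110111✓ 111000✓ 111001✓ 111010✓ 111100✓ 111101✓ 111110✓ 111111✓
Round 1: -11000✓ -11100✓ -11101✓ -11111✓ 01-100 011-00✓ 0111-1✓ 01110-✓ 1-0000✓ 1-0001✓ 1-1000✓ 1-1001✓ 1-1100✓ 10-000✓ 10-001✓ 10-100✓ 100-00✓ 1000-0 10000-✓ 101-00✓ 10100-✓ 11-000✓ 11-001✓ 11-110✓ 11-111✓ 11000-✓ 11011-✓ 111-00✓ 111-01✓ 111-10✓ 1110-0✓ 11100-✓ 1111-0✓ 1111-1✓ 11110-✓ 11111-✓
Round 2: -11-00 -111-1 -1110- 1--000✓ 1--001✓ 1-000-✓ 1-1-00 1-100-✓ 10--00 10-00-✓ 11-00-✓ 11-11- 111--0 111-0- 1111--
Round 3: 1--00-
PIs = {-11-00, -111-1, -1110-, 01-100, 1--00-, 1-1-00, 10--00, 1000-0, 11-11-, 111--0, 111-0-, 1111--}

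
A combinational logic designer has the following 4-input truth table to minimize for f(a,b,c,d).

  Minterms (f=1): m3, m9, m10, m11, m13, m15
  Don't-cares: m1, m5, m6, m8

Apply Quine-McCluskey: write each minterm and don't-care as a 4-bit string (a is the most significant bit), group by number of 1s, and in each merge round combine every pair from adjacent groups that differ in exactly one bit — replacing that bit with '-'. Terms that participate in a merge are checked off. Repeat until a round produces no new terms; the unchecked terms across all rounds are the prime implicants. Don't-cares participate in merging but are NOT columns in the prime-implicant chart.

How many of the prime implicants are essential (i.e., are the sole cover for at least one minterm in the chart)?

3

size-2^0 implicants → 0001(✓)  0011(✓)  0101(✓)  0110  1000(✓)  1001(✓)  1010(✓)  1011(✓)  1101(✓)  1111(✓)
size-2^1 implicants → -001(✓)  -011(✓)  -101(✓)  0-01(✓)  00-1(✓)  1-01(✓)  1-11(✓)  10-0(✓)  10-1(✓)  100-(✓)  101-(✓)  11-1(✓)
size-2^2 implicants → --01  -0-1  1--1  10--
Unchecked terms (primes): --01, -0-1, 0110, 1--1, 10--
Minterm coverage:
  m3 ⊆ -0-1 [E]
  m9 ⊆ --01,-0-1,1--1,10--
  m10 ⊆ 10-- [E]
  m11 ⊆ -0-1,1--1,10--
  m13 ⊆ --01,1--1
  m15 ⊆ 1--1 [E]
E = {-0-1, 1--1, 10--}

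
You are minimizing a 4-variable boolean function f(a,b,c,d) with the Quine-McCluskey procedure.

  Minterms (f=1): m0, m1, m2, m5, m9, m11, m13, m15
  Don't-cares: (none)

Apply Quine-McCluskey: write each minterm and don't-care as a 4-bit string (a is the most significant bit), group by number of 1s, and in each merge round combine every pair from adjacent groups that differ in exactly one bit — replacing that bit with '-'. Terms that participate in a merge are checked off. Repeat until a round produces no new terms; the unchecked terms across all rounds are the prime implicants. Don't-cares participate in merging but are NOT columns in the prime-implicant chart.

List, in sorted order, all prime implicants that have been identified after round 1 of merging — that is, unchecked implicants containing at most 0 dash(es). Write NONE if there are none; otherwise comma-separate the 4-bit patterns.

size-2^0 implicants → 0000(✓)  0001(✓)  0010(✓)  0101(✓)  1001(✓)  1011(✓)  1101(✓)  1111(✓)
size-2^1 implicants → -001(✓)  -101(✓)  0-01(✓)  00-0  000-  1-01(✓)  1-11(✓)  10-1(✓)  11-1(✓)
size-2^2 implicants → --01  1--1
Unchecked terms (primes): --01, 00-0, 000-, 1--1

NONE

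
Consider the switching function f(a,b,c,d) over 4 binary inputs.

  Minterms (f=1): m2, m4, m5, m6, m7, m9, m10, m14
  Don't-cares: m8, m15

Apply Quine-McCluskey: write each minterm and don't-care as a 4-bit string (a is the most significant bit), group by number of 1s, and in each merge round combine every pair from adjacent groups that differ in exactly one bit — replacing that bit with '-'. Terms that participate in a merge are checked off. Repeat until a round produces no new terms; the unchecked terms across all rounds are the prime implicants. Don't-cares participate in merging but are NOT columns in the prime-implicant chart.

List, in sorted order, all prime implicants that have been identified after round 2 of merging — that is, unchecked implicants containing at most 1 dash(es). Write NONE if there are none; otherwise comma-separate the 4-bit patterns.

10-0, 100-

size-2^0 implicants → 0010(✓)  0100(✓)  0101(✓)  0110(✓)  0111(✓)  1000(✓)  1001(✓)  1010(✓)  1110(✓)  1111(✓)
size-2^1 implicants → -010(✓)  -110(✓)  -111(✓)  0-10(✓)  01-0(✓)  01-1(✓)  010-(✓)  011-(✓)  1-10(✓)  10-0  100-  111-(✓)
size-2^2 implicants → --10  -11-  01--
Unchecked terms (primes): --10, -11-, 01--, 10-0, 100-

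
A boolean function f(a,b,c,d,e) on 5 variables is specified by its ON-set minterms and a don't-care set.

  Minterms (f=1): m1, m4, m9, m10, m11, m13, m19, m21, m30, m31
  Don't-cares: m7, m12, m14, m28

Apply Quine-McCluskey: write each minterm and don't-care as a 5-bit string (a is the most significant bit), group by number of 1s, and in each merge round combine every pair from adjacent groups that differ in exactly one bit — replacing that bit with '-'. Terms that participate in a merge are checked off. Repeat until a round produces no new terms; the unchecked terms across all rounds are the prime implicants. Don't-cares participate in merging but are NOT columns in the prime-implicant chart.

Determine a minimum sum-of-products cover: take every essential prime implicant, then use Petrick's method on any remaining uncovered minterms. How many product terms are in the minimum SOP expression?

7

Round 0: 00001✓ 00100✓ 00111 01001✓ 01010✓ 01011✓ 01100✓ 01101✓ 01110✓ 10011 10101 11100✓ 11110✓ 11111✓
Round 1: -1100✓ -1110✓ 0-001 0-100 01-01 01-10 010-1 0101- 011-0✓ 0110- 111-0✓ 1111-
Round 2: -11-0
PIs = {-11-0, 0-001, 0-100, 00111, 01-01, 01-10, 010-1, 0101-, 0110-, 10011, 10101, 1111-}
Coverage chart:
  m1: 0-001 ←essential
  m4: 0-100 ←essential
  m9: 0-001,01-01,010-1
  m10: 01-10,0101-
  m11: 010-1,0101-
  m13: 01-01,0110-
  m19: 10011 ←essential
  m21: 10101 ←essential
  m30: -11-0,1111-
  m31: 1111- ←essential
Essential: 0-001, 0-100, 10011, 10101, 1111-
Petrick residual → 01-01, 0101-
Min cover (7 terms): a'c'd'e + a'cd'e' + a'bd'e + a'bc'd + ab'c'de + ab'cd'e + abcd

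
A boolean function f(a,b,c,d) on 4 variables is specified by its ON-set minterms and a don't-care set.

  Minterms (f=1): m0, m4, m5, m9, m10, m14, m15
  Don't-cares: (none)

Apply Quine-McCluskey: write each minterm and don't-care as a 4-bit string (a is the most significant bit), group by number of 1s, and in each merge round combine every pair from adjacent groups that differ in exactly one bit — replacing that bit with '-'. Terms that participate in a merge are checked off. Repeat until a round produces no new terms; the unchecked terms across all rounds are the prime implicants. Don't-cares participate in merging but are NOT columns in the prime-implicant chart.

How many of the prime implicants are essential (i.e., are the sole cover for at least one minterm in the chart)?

[col 0] 0000*, 0100*, 0101*, 1001, 1010*, 1110*, 1111*
[col 1] 0-00, 010-, 1-10, 111-
Prime implicants: 0-00, 010-, 1-10, 1001, 111-
PI chart (minterm → PIs covering it):
  0 | 0-00  (sole → essential)
  4 | 0-00,010-
  5 | 010-  (sole → essential)
  9 | 1001  (sole → essential)
  10 | 1-10  (sole → essential)
  14 | 1-10,111-
  15 | 111-  (sole → essential)
Essential prime implicants: 0-00, 010-, 1-10, 1001, 111-

5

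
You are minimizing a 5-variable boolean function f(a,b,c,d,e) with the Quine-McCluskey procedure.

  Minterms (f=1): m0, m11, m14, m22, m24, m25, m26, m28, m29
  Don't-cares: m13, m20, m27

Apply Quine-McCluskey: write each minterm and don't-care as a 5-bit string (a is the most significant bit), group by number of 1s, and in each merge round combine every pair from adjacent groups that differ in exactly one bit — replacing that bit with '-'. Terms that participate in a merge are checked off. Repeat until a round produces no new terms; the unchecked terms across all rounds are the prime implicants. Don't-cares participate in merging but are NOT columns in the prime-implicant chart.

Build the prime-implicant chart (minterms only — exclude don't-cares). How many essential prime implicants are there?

5

Round 0: 00000 01011✓ 01101✓ 01110 10100✓ 10110✓ 11000✓ 11001✓ 11010✓ 11011✓ 11100✓ 11101✓
Round 1: -1011 -1101 1-100 101-0 11-00✓ 11-01✓ 110-0✓ 110-1✓ 1100-✓ 1101-✓ 1110-✓
Round 2: 11-0- 110--
PIs = {-1011, -1101, 00000, 01110, 1-100, 101-0, 11-0-, 110--}
Coverage chart:
  m0: 00000 ←essential
  m11: -1011 ←essential
  m14: 01110 ←essential
  m22: 101-0 ←essential
  m24: 11-0-,110--
  m25: 11-0-,110--
  m26: 110-- ←essential
  m28: 1-100,11-0-
  m29: -1101,11-0-
Essential: -1011, 00000, 01110, 101-0, 110--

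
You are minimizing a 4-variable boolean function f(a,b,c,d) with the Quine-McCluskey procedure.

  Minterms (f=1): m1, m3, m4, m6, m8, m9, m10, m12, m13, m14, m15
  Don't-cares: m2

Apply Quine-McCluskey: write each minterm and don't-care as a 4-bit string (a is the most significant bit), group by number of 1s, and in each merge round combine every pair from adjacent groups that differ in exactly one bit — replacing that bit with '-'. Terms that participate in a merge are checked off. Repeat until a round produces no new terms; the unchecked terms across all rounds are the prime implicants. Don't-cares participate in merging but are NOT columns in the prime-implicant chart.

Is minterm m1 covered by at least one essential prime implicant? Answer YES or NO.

NO

size-2^0 implicants → 0001(✓)  0010(✓)  0011(✓)  0100(✓)  0110(✓)  1000(✓)  1001(✓)  1010(✓)  1100(✓)  1101(✓)  1110(✓)  1111(✓)
size-2^1 implicants → -001  -010(✓)  -100(✓)  -110(✓)  0-10(✓)  00-1  001-  01-0(✓)  1-00(✓)  1-01(✓)  1-10(✓)  10-0(✓)  100-(✓)  11-0(✓)  11-1(✓)  110-(✓)  111-(✓)
size-2^2 implicants → --10  -1-0  1--0  1-0-  11--
Unchecked terms (primes): --10, -001, -1-0, 00-1, 001-, 1--0, 1-0-, 11--
Minterm coverage:
  m1 ⊆ -001,00-1
  m3 ⊆ 00-1,001-
  m4 ⊆ -1-0 [E]
  m6 ⊆ --10,-1-0
  m8 ⊆ 1--0,1-0-
  m9 ⊆ -001,1-0-
  m10 ⊆ --10,1--0
  m12 ⊆ -1-0,1--0,1-0-,11--
  m13 ⊆ 1-0-,11--
  m14 ⊆ --10,-1-0,1--0,11--
  m15 ⊆ 11-- [E]
E = {-1-0, 11--}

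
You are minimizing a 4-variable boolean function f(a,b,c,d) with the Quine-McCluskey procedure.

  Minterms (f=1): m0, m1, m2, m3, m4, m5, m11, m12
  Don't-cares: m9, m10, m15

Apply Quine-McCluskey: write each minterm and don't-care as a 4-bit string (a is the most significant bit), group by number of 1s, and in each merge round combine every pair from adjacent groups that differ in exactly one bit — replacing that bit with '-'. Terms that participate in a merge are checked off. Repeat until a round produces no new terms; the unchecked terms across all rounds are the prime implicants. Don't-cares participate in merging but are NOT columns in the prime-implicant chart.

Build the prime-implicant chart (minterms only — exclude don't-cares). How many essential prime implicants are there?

2

[col 0] 0000*, 0001*, 0010*, 0011*, 0100*, 0101*, 1001*, 1010*, 1011*, 1100*, 1111*
[col 1] -001*, -010*, -011*, -100, 0-00*, 0-01*, 00-0*, 00-1*, 000-*, 001-*, 010-*, 1-11, 10-1*, 101-*
[col 2] -0-1, -01-, 0-0-, 00--
Prime implicants: -0-1, -01-, -100, 0-0-, 00--, 1-11
PI chart (minterm → PIs covering it):
  0 | 0-0-,00--
  1 | -0-1,0-0-,00--
  2 | -01-,00--
  3 | -0-1,-01-,00--
  4 | -100,0-0-
  5 | 0-0-  (sole → essential)
  11 | -0-1,-01-,1-11
  12 | -100  (sole → essential)
Essential prime implicants: -100, 0-0-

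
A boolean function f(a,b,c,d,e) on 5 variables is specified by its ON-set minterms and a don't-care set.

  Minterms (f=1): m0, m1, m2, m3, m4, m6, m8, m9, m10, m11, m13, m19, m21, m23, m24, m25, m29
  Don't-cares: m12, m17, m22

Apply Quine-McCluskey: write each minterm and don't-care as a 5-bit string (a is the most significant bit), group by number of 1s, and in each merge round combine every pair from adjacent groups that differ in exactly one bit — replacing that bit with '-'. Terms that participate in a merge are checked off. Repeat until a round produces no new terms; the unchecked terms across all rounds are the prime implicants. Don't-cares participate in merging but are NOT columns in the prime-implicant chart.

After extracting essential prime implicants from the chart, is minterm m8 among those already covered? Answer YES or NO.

size-2^0 implicants → 00000(✓)  00001(✓)  00010(✓)  00011(✓)  00100(✓)  00110(✓)  01000(✓)  01001(✓)  01010(✓)  01011(✓)  01100(✓)  01101(✓)  10001(✓)  10011(✓)  10101(✓)  10110(✓)  10111(✓)  11000(✓)  11001(✓)  11101(✓)
size-2^1 implicants → -0001(✓)  -0011(✓)  -0110  -1000(✓)  -1001(✓)  -1101(✓)  0-000(✓)  0-001(✓)  0-010(✓)  0-011(✓)  0-100(✓)  00-00(✓)  00-10(✓)  000-0(✓)  000-1(✓)  0000-(✓)  0001-(✓)  001-0(✓)  01-00(✓)  01-01(✓)  010-0(✓)  010-1(✓)  0100-(✓)  0101-(✓)  0110-(✓)  1-001(✓)  1-101(✓)  10-01(✓)  10-11(✓)  100-1(✓)  101-1(✓)  1011-  11-01(✓)  1100-(✓)
size-2^2 implicants → --001  -00-1  -1-01  -100-  0--00  0-0-0(✓)  0-0-1(✓)  0-00-(✓)  0-01-(✓)  00--0  000--(✓)  01-0-  010--(✓)  1--01  10--1
size-2^3 implicants → 0-0--
Unchecked terms (primes): --001, -00-1, -0110, -1-01, -100-, 0--00, 0-0--, 00--0, 01-0-, 1--01, 10--1, 1011-
Minterm coverage:
  m0 ⊆ 0--00,0-0--,00--0
  m1 ⊆ --001,-00-1,0-0--
  m2 ⊆ 0-0--,00--0
  m3 ⊆ -00-1,0-0--
  m4 ⊆ 0--00,00--0
  m6 ⊆ -0110,00--0
  m8 ⊆ -100-,0--00,0-0--,01-0-
  m9 ⊆ --001,-1-01,-100-,0-0--,01-0-
  m10 ⊆ 0-0-- [E]
  m11 ⊆ 0-0-- [E]
  m13 ⊆ -1-01,01-0-
  m19 ⊆ -00-1,10--1
  m21 ⊆ 1--01,10--1
  m23 ⊆ 10--1,1011-
  m24 ⊆ -100- [E]
  m25 ⊆ --001,-1-01,-100-,1--01
  m29 ⊆ -1-01,1--01
E = {-100-, 0-0--}

YES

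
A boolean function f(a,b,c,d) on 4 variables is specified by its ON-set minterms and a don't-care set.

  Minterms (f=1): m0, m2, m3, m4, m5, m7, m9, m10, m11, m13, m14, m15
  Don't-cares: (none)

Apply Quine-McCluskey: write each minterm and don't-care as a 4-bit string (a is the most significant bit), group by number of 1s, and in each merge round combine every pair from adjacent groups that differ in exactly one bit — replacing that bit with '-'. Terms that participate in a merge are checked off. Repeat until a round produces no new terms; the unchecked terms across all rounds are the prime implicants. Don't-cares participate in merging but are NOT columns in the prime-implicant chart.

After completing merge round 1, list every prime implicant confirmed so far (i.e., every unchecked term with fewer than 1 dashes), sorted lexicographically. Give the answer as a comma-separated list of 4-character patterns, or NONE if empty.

NONE

Round 0: 0000✓ 0010✓ 0011✓ 0100✓ 0101✓ 0111✓ 1001✓ 1010✓ 1011✓ 1101✓ 1110✓ 1111✓
Round 1: -010✓ -011✓ -101✓ -111✓ 0-00 0-11✓ 00-0 001-✓ 01-1✓ 010- 1-01✓ 1-10✓ 1-11✓ 10-1✓ 101-✓ 11-1✓ 111-✓
Round 2: --11 -01- -1-1 1--1 1-1-
PIs = {--11, -01-, -1-1, 0-00, 00-0, 010-, 1--1, 1-1-}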